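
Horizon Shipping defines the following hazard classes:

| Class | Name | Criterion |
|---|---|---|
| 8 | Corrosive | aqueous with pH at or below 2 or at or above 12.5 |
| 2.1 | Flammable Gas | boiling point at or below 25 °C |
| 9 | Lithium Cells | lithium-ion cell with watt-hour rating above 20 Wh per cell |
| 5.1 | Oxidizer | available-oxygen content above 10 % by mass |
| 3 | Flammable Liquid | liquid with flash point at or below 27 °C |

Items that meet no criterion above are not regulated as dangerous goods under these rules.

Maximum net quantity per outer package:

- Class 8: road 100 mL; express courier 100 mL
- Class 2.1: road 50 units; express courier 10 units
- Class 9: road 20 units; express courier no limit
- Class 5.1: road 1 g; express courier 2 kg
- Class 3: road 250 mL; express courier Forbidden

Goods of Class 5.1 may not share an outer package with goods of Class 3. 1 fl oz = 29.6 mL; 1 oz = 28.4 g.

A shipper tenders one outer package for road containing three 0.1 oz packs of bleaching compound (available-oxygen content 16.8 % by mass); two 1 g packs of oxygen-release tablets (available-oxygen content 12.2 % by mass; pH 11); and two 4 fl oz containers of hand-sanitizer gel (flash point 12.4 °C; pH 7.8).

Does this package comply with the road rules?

Bleaching compound: available-oxygen content 16.8 % by mass > 10 % by mass → Class 5.1 (Oxidizer).
Available-oxygen content 12.2 % by mass meets the Class 5.1 criterion (Oxidizer), so the oxygen-release tablets are Class 5.1.
Hand-sanitizer gel: flash point 12.4 °C ≤ 27 °C → Class 3 (Flammable Liquid).
Class 5.1 net quantity: (three 0.1 oz packs = 8.52 g) + (two 1 g packs = 2 g) = 10.52 g.
That exceeds the Class 5.1 road limit of 1 g.
Class 3 quantity: two 4 fl oz containers = 236.8 mL.
236.8 mL ≤ 250 mL (road limit, Class 3) — within limit.
Class 5.1 and Class 3 may not share an outer package.

No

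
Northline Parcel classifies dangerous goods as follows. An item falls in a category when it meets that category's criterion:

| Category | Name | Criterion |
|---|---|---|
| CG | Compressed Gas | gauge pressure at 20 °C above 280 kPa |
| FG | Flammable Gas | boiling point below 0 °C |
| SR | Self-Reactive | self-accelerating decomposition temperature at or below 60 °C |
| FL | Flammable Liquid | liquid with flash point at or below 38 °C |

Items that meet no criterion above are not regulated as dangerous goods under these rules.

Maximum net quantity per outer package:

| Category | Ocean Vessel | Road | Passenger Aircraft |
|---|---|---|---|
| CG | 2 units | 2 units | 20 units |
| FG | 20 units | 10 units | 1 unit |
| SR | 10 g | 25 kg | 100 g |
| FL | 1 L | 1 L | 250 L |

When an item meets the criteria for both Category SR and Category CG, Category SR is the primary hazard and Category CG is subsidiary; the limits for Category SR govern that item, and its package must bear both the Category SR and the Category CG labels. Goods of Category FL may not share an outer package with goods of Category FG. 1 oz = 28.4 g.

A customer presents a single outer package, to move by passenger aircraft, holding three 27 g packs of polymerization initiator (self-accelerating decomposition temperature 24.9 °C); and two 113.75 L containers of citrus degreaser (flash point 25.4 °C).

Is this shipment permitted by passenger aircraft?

Yes

The polymerization initiator has self-accelerating decomposition temperature 24.9 °C, which is ≤ 60 °C, so it is Category SR (Self-Reactive).
The citrus degreaser has flash point 25.4 °C, which is ≤ 38 °C, so it is Category FL (Flammable Liquid).
Category FL quantity: two 113.75 L containers = 227.5 L.
That is within the Category FL passenger aircraft limit of 250 L.
Category SR quantity: three 27 g packs = 81 g.
81 g ≤ 100 g (passenger aircraft limit, Category SR) — within limit.
The segregation rule (Category FL with Category FG) does not apply to Category FL with Category SR.
Every hazard category is within its passenger aircraft limit and no segregation rule is violated.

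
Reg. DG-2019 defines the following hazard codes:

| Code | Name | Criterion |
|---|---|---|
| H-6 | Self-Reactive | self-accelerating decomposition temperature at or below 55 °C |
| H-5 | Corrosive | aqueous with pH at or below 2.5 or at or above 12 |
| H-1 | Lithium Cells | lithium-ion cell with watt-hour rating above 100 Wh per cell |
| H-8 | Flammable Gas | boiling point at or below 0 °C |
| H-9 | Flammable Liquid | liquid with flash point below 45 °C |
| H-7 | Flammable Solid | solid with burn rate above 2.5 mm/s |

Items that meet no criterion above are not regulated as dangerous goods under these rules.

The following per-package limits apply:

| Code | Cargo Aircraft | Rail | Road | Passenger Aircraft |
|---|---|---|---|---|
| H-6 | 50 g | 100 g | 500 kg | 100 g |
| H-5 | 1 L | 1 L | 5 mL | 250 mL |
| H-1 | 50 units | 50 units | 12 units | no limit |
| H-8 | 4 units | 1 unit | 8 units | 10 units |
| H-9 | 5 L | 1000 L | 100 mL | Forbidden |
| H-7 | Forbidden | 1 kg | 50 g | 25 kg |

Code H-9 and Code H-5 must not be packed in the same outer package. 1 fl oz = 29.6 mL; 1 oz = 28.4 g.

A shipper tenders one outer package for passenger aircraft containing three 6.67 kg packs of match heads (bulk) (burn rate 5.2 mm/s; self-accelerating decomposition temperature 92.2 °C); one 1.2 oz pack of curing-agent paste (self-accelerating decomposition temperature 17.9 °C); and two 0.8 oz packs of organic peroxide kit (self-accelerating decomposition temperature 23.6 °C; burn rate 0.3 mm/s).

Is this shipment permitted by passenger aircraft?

With burn rate 5.2 mm/s (> 2.5 mm/s), the match heads (bulk) fall in Code H-7.
Self-accelerating decomposition temperature 17.9 °C meets the Code H-6 criterion (Self-Reactive), so the curing-agent paste is Code H-6.
Organic peroxide kit: self-accelerating decomposition temperature 23.6 °C ≤ 55 °C → Code H-6 (Self-Reactive).
Code H-6 net quantity: (one 1.2 oz pack = 34.08 g) + (two 0.8 oz packs = 45.44 g) = 79.52 g.
79.52 g ≤ 100 g (passenger aircraft limit, Code H-6) — within limit.
Code H-7 quantity: three 6.67 kg packs = 20.01 kg.
That is within the Code H-7 passenger aircraft limit of 25 kg.
The segregation rule (Code H-9 with Code H-5) does not apply to Code H-6 with Code H-7.
Every hazard code is within its passenger aircraft limit and no segregation rule is violated.

Yes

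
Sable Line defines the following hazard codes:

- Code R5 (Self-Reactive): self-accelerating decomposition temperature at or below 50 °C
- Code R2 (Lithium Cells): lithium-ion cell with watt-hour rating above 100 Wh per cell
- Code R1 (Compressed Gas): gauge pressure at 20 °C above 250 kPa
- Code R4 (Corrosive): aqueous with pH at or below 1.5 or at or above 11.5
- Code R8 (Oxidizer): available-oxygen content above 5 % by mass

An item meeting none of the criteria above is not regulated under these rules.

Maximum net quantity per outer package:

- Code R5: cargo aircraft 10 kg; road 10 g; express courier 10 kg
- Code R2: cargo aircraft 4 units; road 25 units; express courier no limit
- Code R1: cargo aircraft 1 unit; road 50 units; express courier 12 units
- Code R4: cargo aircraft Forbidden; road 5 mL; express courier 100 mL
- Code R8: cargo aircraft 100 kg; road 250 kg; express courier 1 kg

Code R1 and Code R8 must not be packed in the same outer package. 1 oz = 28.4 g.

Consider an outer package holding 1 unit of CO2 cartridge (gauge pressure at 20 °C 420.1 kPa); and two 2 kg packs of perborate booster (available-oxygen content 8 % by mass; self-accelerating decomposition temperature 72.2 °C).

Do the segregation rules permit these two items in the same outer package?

No

CO2 cartridge: gauge pressure at 20 °C 420.1 kPa > 250 kPa → Code R1 (Compressed Gas).
Perborate booster: available-oxygen content 8 % by mass > 5 % by mass → Code R8 (Oxidizer).
Code R1 and Code R8 may not share an outer package.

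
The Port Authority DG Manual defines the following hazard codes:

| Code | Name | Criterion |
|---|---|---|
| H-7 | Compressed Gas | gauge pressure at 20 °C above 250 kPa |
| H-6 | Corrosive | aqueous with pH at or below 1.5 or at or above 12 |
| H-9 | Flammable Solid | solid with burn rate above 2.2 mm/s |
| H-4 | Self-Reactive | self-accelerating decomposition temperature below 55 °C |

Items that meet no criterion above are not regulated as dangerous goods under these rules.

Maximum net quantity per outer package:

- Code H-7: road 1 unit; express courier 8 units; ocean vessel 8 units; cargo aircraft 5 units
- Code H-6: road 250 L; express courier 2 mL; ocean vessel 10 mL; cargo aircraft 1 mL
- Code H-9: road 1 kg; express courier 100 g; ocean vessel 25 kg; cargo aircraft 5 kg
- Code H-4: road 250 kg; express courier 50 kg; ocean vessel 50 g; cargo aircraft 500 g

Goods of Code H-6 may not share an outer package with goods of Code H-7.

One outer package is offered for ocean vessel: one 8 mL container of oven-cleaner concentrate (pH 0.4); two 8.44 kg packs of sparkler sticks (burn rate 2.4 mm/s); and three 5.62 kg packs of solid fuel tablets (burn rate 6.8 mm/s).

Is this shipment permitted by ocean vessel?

pH 0.4 meets the Code H-6 criterion (Corrosive), so the oven-cleaner concentrate is Code H-6.
Burn rate 2.4 mm/s meets the Code H-9 criterion (Flammable Solid), so the sparkler sticks are Code H-9.
The solid fuel tablets have burn rate 6.8 mm/s, which is > 2.2 mm/s, so they are Code H-9 (Flammable Solid).
Total Code H-9: (two 8.44 kg packs = 16.88 kg) + (three 5.62 kg packs = 16.86 kg) = 33.74 kg.
33.74 kg exceeds the ocean vessel limit of 25 kg for Code H-9.
Code H-6 quantity: 8 mL.
8 mL is within the ocean vessel limit of 10 mL for Code H-6.
The segregation rule (Code H-6 with Code H-7) does not apply to Code H-9 with Code H-6.

No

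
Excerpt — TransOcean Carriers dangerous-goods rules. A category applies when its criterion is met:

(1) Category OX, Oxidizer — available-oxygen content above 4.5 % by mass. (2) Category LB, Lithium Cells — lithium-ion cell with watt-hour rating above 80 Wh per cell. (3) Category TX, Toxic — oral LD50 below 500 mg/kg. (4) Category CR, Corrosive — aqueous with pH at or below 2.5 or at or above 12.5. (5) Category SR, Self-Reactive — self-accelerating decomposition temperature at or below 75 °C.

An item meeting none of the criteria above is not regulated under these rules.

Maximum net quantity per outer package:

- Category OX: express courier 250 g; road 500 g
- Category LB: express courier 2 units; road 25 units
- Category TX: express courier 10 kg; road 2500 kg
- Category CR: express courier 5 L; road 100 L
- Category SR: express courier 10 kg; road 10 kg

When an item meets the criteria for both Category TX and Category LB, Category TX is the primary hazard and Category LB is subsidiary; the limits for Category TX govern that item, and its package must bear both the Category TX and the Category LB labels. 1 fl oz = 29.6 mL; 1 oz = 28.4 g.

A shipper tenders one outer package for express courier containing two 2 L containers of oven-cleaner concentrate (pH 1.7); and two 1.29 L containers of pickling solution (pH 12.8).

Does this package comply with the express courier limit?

No

The oven-cleaner concentrate has pH 1.7, which is ≤ 2.5, so it is Category CR (Corrosive).
pH 12.8 meets the Category CR criterion (Corrosive), so the pickling solution is Category CR.
Total Category CR: (two 2 L containers = 4 L) + (two 1.29 L containers = 2.58 L) = 6.58 L.
6.58 L > 5 L (express courier limit, Category CR) — over the limit.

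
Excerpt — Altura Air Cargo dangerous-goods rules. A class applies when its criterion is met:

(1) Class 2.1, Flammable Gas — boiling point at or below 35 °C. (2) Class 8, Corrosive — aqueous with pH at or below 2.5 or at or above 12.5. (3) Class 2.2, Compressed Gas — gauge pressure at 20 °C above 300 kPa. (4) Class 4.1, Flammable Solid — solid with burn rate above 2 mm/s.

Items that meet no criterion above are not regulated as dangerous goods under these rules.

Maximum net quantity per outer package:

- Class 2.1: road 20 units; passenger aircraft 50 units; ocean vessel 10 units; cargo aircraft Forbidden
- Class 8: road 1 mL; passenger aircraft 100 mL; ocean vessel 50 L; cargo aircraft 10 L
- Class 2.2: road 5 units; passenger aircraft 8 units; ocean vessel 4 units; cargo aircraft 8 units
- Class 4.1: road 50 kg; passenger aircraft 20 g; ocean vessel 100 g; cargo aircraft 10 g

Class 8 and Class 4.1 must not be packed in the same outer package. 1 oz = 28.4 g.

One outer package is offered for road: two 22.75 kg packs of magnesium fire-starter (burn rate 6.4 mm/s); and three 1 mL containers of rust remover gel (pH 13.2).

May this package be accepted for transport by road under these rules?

No

Burn rate 6.4 mm/s meets the Class 4.1 criterion (Flammable Solid), so the magnesium fire-starter is Class 4.1.
The rust remover gel has pH 13.2, which is ≥ 12.5, so it is Class 8 (Corrosive).
Class 8 quantity: three 1 mL containers = 3 mL.
3 mL exceeds the road limit of 1 mL for Class 8.
Class 4.1 quantity: two 22.75 kg packs = 45.5 kg.
45.5 kg is within the road limit of 50 kg for Class 4.1.
Class 8 and Class 4.1 may not share an outer package.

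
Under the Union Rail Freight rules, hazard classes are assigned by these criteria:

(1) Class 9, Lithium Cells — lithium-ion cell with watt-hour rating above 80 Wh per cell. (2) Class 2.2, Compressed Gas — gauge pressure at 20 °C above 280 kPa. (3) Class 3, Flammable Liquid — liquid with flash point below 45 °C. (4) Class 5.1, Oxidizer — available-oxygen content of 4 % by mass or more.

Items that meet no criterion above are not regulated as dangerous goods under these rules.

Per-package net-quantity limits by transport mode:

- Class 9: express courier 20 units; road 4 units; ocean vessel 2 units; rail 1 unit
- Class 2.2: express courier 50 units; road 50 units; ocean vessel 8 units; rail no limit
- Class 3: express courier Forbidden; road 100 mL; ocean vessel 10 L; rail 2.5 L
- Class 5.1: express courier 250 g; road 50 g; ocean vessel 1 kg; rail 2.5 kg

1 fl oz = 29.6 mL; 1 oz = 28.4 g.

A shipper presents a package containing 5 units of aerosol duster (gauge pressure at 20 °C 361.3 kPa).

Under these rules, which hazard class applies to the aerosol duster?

Class 2.2

Gauge pressure at 20 °C 361.3 kPa meets the Class 2.2 criterion (Compressed Gas), so the aerosol duster is Class 2.2.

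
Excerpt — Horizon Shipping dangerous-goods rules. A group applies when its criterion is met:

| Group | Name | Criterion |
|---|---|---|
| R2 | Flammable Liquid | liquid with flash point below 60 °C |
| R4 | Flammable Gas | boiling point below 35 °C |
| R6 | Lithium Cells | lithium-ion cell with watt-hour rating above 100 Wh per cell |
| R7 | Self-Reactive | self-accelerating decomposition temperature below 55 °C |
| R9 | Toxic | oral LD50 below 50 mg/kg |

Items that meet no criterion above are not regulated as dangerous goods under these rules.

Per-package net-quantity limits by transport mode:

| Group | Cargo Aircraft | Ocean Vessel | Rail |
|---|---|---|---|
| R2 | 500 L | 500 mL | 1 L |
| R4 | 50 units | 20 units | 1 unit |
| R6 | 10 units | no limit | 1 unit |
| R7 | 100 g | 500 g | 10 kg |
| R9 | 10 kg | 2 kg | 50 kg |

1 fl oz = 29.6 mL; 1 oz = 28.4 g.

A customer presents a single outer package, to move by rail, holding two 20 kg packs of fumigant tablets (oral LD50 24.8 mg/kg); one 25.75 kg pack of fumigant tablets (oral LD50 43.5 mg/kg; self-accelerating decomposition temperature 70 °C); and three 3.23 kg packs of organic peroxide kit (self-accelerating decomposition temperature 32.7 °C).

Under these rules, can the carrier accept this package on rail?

No

The fumigant tablets have oral LD50 24.8 mg/kg, which is < 50 mg/kg, so they are Group R9 (Toxic).
The fumigant tablets have oral LD50 43.5 mg/kg, which is < 50 mg/kg, so they are Group R9 (Toxic).
With self-accelerating decomposition temperature 32.7 °C (< 55 °C), the organic peroxide kit falls in Group R7.
Group R9 net quantity: (two 20 kg packs = 40 kg) + 25.75 kg = 65.75 kg.
That exceeds the Group R9 rail limit of 50 kg.
Group R7 quantity: three 3.23 kg packs = 9.69 kg.
9.69 kg is within the rail limit of 10 kg for Group R7.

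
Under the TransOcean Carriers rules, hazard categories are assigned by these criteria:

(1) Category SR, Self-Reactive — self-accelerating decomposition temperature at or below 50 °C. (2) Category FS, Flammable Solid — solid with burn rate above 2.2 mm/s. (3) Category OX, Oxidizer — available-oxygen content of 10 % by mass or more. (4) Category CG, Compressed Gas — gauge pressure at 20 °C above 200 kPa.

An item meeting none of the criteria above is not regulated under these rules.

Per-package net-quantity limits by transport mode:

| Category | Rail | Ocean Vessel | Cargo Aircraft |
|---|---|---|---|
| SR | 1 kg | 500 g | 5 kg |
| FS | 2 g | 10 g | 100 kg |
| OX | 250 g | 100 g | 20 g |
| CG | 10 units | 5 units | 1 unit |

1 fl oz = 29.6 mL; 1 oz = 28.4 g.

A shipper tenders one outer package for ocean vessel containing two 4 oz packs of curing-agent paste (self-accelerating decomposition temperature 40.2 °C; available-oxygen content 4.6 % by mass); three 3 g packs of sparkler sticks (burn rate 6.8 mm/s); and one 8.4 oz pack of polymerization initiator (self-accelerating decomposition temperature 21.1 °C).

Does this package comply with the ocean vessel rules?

Yes

Curing-agent paste: self-accelerating decomposition temperature 40.2 °C ≤ 50 °C → Category SR (Self-Reactive).
Sparkler sticks: burn rate 6.8 mm/s > 2.2 mm/s → Category FS (Flammable Solid).
The polymerization initiator has self-accelerating decomposition temperature 21.1 °C, which is ≤ 50 °C, so it is Category SR (Self-Reactive).
Category SR net quantity: (two 4 oz packs = 227.2 g) + (one 8.4 oz pack = 238.56 g) = 465.76 g.
That is within the Category SR ocean vessel limit of 500 g.
Category FS quantity: three 3 g packs = 9 g.
9 g ≤ 10 g (ocean vessel limit, Category FS) — within limit.
Every hazard category is within its ocean vessel limit and no segregation rule is violated.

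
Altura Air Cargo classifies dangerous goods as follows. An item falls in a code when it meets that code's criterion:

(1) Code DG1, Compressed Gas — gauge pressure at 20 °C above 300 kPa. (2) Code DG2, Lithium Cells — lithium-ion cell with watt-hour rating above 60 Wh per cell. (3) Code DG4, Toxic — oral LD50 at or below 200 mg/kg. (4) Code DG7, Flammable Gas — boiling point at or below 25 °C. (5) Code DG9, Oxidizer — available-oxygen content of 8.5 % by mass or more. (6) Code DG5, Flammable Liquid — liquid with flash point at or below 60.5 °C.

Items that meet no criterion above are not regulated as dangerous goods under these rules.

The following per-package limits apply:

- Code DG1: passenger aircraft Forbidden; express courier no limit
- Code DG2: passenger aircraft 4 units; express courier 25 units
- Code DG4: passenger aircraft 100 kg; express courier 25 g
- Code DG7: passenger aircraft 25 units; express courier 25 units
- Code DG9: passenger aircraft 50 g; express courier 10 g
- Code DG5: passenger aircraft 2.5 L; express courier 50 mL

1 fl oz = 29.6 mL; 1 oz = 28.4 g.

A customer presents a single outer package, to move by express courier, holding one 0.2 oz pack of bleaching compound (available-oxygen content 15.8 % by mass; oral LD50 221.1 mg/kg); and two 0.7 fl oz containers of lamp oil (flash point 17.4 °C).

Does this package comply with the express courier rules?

Yes

The bleaching compound has available-oxygen content 15.8 % by mass, which is ≥ 8.5 % by mass, so it is Code DG9 (Oxidizer).
With flash point 17.4 °C (≤ 60.5 °C), the lamp oil falls in Code DG5.
Code DG5 quantity: two 0.7 fl oz containers = 41.44 mL.
41.44 mL ≤ 50 mL (express courier limit, Code DG5) — within limit.
Code DG9 quantity: one 0.2 oz pack = 5.68 g.
5.68 g ≤ 10 g (express courier limit, Code DG9) — within limit.
Every hazard code is within its express courier limit and no segregation rule is violated.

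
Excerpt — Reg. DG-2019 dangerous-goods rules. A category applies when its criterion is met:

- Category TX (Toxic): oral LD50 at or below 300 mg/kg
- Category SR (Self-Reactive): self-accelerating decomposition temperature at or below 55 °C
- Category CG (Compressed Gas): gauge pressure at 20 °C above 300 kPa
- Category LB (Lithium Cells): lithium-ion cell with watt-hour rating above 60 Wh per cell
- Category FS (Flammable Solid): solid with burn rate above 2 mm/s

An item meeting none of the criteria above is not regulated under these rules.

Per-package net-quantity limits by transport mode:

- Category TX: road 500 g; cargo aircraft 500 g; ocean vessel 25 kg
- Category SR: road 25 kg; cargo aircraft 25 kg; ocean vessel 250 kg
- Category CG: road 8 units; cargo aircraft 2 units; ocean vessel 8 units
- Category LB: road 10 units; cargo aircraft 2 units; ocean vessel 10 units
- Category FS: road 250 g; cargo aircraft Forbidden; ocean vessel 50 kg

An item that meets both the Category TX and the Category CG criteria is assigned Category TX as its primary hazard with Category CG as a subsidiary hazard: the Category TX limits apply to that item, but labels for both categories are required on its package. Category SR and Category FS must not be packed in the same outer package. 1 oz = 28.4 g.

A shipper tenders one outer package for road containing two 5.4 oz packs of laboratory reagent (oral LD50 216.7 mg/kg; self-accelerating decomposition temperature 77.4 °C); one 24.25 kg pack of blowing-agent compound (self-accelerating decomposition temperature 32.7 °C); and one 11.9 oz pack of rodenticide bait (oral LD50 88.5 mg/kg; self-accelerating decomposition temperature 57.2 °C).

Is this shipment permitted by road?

No

Laboratory reagent: oral LD50 216.7 mg/kg ≤ 300 mg/kg → Category TX (Toxic).
The blowing-agent compound has self-accelerating decomposition temperature 32.7 °C, which is ≤ 55 °C, so it is Category SR (Self-Reactive).
Rodenticide bait: oral LD50 88.5 mg/kg ≤ 300 mg/kg → Category TX (Toxic).
Category SR quantity: 24.25 kg.
That is within the Category SR road limit of 25 kg.
Total Category TX: (two 5.4 oz packs = 306.72 g) + (one 11.9 oz pack = 337.96 g) = 644.68 g.
That exceeds the Category TX road limit of 500 g.
The segregation rule (Category SR with Category FS) does not apply to Category SR with Category TX.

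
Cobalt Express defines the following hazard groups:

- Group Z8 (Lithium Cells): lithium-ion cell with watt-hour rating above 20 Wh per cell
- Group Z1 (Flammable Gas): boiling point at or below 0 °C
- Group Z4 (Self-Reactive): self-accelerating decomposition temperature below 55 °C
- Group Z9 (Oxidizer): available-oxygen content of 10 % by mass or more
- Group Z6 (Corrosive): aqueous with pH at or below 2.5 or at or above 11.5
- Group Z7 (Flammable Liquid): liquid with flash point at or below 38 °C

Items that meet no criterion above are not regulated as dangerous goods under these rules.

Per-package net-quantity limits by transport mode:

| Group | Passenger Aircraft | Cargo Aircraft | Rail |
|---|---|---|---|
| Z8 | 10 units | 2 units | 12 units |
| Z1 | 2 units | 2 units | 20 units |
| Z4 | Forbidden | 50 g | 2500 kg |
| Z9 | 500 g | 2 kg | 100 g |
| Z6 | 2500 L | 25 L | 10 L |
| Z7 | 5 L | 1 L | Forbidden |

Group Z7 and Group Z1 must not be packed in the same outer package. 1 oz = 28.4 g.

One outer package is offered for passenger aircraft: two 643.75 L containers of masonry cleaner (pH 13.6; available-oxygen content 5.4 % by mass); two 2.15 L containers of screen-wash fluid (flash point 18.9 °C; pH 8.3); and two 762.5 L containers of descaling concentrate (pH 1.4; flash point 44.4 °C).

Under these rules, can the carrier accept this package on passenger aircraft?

The masonry cleaner has pH 13.6, which is ≥ 11.5, so it is Group Z6 (Corrosive).
The screen-wash fluid has flash point 18.9 °C, which is ≤ 38 °C, so it is Group Z7 (Flammable Liquid).
With pH 1.4 (≤ 2.5), the descaling concentrate falls in Group Z6.
Group Z6 net quantity: (two 643.75 L containers = 1287.5 L) + (two 762.5 L containers = 1525 L) = 2812.5 L.
That exceeds the Group Z6 passenger aircraft limit of 2500 L.
Group Z7 quantity: two 2.15 L containers = 4.3 L.
4.3 L is within the passenger aircraft limit of 5 L for Group Z7.
The segregation rule (Group Z7 with Group Z1) does not apply to Group Z6 with Group Z7.

No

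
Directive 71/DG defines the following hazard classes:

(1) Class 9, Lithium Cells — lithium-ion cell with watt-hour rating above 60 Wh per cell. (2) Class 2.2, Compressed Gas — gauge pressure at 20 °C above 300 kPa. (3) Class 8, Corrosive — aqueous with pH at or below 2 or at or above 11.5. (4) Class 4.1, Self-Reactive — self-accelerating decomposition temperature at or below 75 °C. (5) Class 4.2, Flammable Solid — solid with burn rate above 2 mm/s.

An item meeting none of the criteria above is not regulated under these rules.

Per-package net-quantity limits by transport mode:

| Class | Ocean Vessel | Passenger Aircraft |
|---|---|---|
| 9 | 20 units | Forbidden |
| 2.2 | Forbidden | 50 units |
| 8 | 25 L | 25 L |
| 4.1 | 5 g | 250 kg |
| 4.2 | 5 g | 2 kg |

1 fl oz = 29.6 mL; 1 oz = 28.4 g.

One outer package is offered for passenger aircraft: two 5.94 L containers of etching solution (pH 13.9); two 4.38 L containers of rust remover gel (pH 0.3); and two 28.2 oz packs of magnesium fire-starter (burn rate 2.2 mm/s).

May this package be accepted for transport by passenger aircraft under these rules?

Yes

The etching solution has pH 13.9, which is ≥ 11.5, so it is Class 8 (Corrosive).
With pH 0.3 (≤ 2), the rust remover gel falls in Class 8.
The magnesium fire-starter has burn rate 2.2 mm/s, which is > 2 mm/s, so it is Class 4.2 (Flammable Solid).
Class 8 net quantity: (two 5.94 L containers = 11.88 L) + (two 4.38 L containers = 8.76 L) = 20.64 L.
20.64 L ≤ 25 L (passenger aircraft limit, Class 8) — within limit.
Class 4.2 quantity: two 28.2 oz packs = 1601.76 g.
That is within the Class 4.2 passenger aircraft limit of 2 kg.
Every hazard class is within its passenger aircraft limit and no segregation rule is violated.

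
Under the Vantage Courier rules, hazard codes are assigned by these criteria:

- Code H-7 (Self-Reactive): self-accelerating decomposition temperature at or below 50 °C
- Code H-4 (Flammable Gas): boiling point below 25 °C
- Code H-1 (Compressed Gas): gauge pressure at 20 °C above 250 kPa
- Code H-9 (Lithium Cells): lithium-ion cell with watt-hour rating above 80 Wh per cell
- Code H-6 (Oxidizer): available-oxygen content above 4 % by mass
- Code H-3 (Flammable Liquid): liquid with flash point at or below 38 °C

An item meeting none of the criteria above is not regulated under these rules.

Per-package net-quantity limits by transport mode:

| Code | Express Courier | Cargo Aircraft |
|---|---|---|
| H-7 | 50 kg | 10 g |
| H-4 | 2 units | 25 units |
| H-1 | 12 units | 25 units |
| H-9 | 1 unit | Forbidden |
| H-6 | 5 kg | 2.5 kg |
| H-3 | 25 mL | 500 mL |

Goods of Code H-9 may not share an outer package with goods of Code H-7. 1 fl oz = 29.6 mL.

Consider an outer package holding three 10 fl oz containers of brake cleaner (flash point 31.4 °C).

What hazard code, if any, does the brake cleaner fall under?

Flash point 31.4 °C meets the Code H-3 criterion (Flammable Liquid), so the brake cleaner is Code H-3.

Code H-3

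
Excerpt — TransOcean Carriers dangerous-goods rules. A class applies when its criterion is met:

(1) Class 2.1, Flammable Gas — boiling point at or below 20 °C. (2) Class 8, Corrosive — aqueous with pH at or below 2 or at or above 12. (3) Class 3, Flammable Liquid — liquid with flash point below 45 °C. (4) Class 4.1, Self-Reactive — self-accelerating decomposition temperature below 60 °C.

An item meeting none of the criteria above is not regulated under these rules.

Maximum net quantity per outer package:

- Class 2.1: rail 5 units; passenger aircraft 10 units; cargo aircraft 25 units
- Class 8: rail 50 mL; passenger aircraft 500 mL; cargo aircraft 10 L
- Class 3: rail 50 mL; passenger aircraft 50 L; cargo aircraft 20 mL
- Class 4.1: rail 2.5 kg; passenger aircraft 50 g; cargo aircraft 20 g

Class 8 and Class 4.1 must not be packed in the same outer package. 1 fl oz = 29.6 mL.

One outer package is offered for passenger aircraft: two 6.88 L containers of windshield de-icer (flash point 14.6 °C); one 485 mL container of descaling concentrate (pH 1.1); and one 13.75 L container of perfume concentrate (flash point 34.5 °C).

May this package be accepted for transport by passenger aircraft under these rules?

Windshield de-icer: flash point 14.6 °C < 45 °C → Class 3 (Flammable Liquid).
With pH 1.1 (≤ 2), the descaling concentrate falls in Class 8.
The perfume concentrate has flash point 34.5 °C, which is < 45 °C, so it is Class 3 (Flammable Liquid).
Class 8 quantity: 485 mL.
485 mL ≤ 500 mL (passenger aircraft limit, Class 8) — within limit.
Class 3 net quantity: (two 6.88 L containers = 13.76 L) + 13.75 L = 27.51 L.
27.51 L is within the passenger aircraft limit of 50 L for Class 3.
The segregation rule (Class 8 with Class 4.1) does not apply to Class 8 with Class 3.
Every hazard class is within its passenger aircraft limit and no segregation rule is violated.

Yes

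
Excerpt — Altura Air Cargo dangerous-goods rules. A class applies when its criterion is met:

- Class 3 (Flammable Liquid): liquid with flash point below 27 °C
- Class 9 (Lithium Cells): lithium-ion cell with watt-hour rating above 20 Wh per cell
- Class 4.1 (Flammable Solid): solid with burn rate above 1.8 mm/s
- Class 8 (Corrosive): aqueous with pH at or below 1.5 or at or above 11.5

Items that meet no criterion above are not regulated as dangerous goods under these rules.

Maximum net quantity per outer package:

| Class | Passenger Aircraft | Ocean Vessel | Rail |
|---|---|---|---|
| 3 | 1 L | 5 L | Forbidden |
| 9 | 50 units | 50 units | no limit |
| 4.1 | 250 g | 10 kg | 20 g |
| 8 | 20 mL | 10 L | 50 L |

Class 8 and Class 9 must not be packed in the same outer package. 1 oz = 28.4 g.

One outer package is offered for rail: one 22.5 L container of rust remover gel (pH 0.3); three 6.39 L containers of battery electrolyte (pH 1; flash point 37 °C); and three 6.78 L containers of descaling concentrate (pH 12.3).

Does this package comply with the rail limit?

With pH 0.3 (≤ 1.5), the rust remover gel falls in Class 8.
The battery electrolyte has pH 1, which is ≤ 1.5, so it is Class 8 (Corrosive).
pH 12.3 meets the Class 8 criterion (Corrosive), so the descaling concentrate is Class 8.
Class 8 net quantity: 22.5 L + (three 6.39 L containers = 19.17 L) + (three 6.78 L containers = 20.34 L) = 62.01 L.
That exceeds the Class 8 rail limit of 50 L.

No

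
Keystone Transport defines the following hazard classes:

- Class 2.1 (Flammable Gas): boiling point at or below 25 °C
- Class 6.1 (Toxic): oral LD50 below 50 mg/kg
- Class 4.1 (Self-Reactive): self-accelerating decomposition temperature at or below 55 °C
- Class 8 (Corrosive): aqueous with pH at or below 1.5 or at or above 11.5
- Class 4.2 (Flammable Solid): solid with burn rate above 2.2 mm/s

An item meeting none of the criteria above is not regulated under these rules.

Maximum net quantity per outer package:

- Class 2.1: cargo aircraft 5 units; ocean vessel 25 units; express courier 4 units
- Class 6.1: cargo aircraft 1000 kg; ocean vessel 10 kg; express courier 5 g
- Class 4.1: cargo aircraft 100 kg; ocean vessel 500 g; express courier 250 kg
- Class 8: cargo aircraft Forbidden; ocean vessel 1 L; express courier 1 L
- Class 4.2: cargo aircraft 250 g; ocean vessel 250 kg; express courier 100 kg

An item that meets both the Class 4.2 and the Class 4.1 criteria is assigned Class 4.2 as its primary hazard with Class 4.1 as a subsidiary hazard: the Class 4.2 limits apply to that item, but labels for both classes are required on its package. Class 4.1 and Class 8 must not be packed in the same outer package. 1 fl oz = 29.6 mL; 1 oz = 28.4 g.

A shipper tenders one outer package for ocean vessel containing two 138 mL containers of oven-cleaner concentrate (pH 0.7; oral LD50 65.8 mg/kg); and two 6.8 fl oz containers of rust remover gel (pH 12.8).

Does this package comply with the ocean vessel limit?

Yes

Oven-cleaner concentrate: pH 0.7 ≤ 1.5 → Class 8 (Corrosive).
With pH 12.8 (≥ 11.5), the rust remover gel falls in Class 8.
Class 8 net quantity: (two 138 mL containers = 276 mL) + (two 6.8 fl oz containers = 402.56 mL) = 678.56 mL.
678.56 mL is within the ocean vessel limit of 1 L for Class 8.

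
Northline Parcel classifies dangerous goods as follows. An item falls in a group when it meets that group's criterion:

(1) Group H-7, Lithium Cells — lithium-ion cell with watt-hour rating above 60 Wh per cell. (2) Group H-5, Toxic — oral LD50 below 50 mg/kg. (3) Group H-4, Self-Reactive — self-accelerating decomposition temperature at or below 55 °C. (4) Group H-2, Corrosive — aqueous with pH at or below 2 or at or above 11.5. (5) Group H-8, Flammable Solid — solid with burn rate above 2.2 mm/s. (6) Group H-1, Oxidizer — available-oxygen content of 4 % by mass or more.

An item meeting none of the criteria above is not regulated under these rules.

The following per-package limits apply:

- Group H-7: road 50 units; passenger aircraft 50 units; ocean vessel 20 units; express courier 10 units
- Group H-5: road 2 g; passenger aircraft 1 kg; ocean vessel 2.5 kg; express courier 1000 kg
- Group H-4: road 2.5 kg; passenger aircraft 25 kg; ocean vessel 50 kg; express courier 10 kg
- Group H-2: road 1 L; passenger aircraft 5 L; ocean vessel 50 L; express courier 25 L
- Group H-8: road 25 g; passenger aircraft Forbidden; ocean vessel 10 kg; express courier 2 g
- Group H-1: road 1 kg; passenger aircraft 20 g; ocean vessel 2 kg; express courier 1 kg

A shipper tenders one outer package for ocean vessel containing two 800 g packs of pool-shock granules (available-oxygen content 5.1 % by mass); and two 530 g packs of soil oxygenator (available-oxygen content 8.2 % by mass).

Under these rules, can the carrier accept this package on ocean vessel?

No

With available-oxygen content 5.1 % by mass (≥ 4 % by mass), the pool-shock granules fall in Group H-1.
The soil oxygenator has available-oxygen content 8.2 % by mass, which is ≥ 4 % by mass, so it is Group H-1 (Oxidizer).
Group H-1 net quantity: (two 800 g packs = 1.6 kg) + (two 530 g packs = 1.06 kg) = 2.66 kg.
That exceeds the Group H-1 ocean vessel limit of 2 kg.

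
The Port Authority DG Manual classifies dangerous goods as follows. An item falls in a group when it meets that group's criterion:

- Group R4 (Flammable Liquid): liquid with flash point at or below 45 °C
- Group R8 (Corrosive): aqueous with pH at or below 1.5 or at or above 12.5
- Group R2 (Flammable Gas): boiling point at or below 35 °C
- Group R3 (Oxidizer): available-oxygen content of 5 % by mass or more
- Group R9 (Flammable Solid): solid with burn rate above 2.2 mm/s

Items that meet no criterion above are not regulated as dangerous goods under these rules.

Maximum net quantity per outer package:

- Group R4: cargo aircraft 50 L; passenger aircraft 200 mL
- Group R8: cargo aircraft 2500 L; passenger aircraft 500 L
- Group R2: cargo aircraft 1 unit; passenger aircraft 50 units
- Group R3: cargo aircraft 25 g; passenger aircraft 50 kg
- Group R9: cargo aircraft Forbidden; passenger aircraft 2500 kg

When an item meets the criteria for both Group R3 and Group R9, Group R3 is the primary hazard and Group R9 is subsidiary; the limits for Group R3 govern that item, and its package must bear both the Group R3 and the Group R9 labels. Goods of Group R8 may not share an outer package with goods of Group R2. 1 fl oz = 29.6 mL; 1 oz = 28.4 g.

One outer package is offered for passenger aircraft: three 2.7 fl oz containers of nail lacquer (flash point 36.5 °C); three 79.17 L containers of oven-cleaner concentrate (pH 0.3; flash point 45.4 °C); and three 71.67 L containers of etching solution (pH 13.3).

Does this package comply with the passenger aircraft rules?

No

Nail lacquer: flash point 36.5 °C ≤ 45 °C → Group R4 (Flammable Liquid).
The oven-cleaner concentrate has pH 0.3, which is ≤ 1.5, so it is Group R8 (Corrosive).
pH 13.3 meets the Group R8 criterion (Corrosive), so the etching solution is Group R8.
Group R4 quantity: three 2.7 fl oz containers = 239.76 mL.
That exceeds the Group R4 passenger aircraft limit of 200 mL.
Total Group R8: (three 79.17 L containers = 237.51 L) + (three 71.67 L containers = 215.01 L) = 452.52 L.
452.52 L is within the passenger aircraft limit of 500 L for Group R8.
The segregation rule (Group R8 with Group R2) does not apply to Group R4 with Group R8.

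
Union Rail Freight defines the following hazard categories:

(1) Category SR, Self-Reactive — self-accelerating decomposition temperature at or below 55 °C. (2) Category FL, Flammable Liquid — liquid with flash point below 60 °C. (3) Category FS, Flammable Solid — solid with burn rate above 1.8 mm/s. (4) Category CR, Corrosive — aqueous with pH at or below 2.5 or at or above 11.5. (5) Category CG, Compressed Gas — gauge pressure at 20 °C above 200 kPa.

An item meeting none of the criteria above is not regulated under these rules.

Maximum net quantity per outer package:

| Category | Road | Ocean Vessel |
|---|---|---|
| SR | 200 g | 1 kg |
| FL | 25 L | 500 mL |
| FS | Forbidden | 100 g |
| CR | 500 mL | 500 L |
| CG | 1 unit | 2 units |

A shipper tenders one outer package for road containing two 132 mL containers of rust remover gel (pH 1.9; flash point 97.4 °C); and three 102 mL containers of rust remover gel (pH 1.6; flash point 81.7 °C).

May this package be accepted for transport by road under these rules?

No

pH 1.9 meets the Category CR criterion (Corrosive), so the rust remover gel is Category CR.
With pH 1.6 (≤ 2.5), the rust remover gel falls in Category CR.
Total Category CR: (two 132 mL containers = 264 mL) + (three 102 mL containers = 306 mL) = 570 mL.
570 mL exceeds the road limit of 500 mL for Category CR.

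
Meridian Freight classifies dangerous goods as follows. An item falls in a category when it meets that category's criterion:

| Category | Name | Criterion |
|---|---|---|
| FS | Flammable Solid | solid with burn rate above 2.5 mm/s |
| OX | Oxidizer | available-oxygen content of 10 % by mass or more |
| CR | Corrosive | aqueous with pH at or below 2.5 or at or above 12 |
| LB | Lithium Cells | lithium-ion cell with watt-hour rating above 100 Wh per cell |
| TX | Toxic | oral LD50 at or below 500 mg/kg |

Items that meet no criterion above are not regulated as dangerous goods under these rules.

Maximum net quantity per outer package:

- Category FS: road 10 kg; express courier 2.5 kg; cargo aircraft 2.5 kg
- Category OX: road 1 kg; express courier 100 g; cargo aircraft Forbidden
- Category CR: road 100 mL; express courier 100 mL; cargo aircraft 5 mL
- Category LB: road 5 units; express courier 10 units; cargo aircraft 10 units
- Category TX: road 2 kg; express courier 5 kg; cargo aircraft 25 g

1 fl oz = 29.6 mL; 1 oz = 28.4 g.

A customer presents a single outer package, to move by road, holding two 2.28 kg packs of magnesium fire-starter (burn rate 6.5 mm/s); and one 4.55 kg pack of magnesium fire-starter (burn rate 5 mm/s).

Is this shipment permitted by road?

The magnesium fire-starter has burn rate 6.5 mm/s, which is > 2.5 mm/s, so it is Category FS (Flammable Solid).
With burn rate 5 mm/s (> 2.5 mm/s), the magnesium fire-starter falls in Category FS.
Category FS net quantity: (two 2.28 kg packs = 4.56 kg) + 4.55 kg = 9.11 kg.
That is within the Category FS road limit of 10 kg.

Yes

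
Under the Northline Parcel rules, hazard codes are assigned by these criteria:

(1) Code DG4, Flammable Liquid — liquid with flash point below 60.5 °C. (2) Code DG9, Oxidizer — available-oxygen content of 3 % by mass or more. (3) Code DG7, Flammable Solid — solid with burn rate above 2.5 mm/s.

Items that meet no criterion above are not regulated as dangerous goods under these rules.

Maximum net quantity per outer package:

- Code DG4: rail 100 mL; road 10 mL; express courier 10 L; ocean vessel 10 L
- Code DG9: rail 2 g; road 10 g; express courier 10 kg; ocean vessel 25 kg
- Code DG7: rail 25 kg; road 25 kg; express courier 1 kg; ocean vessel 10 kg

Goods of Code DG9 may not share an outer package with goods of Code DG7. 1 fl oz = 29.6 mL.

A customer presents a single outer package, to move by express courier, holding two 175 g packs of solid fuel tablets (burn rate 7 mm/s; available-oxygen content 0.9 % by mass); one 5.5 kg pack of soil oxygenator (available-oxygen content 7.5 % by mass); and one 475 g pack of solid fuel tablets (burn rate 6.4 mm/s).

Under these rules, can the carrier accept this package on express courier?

Burn rate 7 mm/s meets the Code DG7 criterion (Flammable Solid), so the solid fuel tablets are Code DG7.
The soil oxygenator has available-oxygen content 7.5 % by mass, which is ≥ 3 % by mass, so it is Code DG9 (Oxidizer).
With burn rate 6.4 mm/s (> 2.5 mm/s), the solid fuel tablets fall in Code DG7.
Code DG9 quantity: 5.5 kg.
That is within the Code DG9 express courier limit of 10 kg.
Total Code DG7: (two 175 g packs = 350 g) + 475 g = 825 g.
That is within the Code DG7 express courier limit of 1 kg.
Code DG9 and Code DG7 may not share an outer package.

No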